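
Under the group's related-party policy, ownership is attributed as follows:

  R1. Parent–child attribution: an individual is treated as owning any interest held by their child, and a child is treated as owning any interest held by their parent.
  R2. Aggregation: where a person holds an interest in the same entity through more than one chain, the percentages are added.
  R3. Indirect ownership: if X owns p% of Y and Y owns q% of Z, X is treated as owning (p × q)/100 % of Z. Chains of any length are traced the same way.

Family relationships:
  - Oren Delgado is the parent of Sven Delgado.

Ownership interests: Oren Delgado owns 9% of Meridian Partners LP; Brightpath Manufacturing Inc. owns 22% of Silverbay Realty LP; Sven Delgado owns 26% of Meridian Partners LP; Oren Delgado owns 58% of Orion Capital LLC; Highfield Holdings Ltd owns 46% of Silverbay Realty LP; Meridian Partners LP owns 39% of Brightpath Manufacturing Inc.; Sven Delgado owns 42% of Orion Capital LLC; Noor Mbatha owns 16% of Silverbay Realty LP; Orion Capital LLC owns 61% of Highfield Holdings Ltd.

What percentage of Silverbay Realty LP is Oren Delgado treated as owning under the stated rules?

By parent–child attribution (R1), Oren Delgado is treated as also owning Sven Delgado's interest in Meridian Partners LP, giving 9% + 26% = 35%.
By parent–child attribution (R1), Oren Delgado is treated as also owning Sven Delgado's interest in Orion Capital LLC, giving 58% + 42% = 100%.
Chain via Meridian Partners LP → Brightpath Manufacturing Inc. (R3): 35% × 39% × 22% = 3.003% of Silverbay Realty LP.
Chain via Orion Capital LLC → Highfield Holdings Ltd (R3): 100% × 61% × 46% = 28.06% of Silverbay Realty LP.
Aggregating (R2): 3.003% + 28.06% = 31.063%.

31.063%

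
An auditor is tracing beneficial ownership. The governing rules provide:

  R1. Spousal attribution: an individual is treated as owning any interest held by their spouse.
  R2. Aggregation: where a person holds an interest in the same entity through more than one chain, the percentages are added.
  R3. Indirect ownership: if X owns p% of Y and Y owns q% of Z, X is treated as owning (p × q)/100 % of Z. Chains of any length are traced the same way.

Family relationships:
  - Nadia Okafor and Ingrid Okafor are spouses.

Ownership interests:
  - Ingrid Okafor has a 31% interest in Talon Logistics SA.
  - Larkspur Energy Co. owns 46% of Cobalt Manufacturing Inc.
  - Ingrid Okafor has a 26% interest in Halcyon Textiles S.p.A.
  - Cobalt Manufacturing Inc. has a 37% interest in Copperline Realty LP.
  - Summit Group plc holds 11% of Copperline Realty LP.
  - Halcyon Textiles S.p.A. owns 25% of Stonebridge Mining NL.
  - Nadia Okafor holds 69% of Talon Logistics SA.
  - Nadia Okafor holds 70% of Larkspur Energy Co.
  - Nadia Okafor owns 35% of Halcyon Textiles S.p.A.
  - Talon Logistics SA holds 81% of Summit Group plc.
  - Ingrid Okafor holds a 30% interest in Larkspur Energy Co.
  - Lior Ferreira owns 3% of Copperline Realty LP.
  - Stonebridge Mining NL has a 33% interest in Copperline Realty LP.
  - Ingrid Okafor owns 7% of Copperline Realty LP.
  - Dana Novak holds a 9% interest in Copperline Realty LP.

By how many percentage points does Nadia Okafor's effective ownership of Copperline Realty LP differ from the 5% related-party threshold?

By spousal attribution (R1), Nadia Okafor is treated as also owning Ingrid Okafor's interest in Halcyon Textiles S.p.A, giving 35% + 26% = 61%.
By spousal attribution (R1), Nadia Okafor is treated as also owning Ingrid Okafor's interest in Talon Logistics SA, giving 69% + 31% = 100%.
By spousal attribution (R1), Nadia Okafor is treated as also owning Ingrid Okafor's interest in Larkspur Energy Co, giving 70% + 30% = 100%.
By spousal attribution (R1), Nadia Okafor is treated as owning Ingrid Okafor's 7% interest in Copperline Realty LP.
Chain via Halcyon Textiles S.p.A. → Stonebridge Mining NL (R3): 61% × 25% × 33% = 5.0325% of Copperline Realty LP.
Chain via Talon Logistics SA → Summit Group plc (R3): 100% × 81% × 11% = 8.91% of Copperline Realty LP.
Chain via Larkspur Energy Co. → Cobalt Manufacturing Inc. (R3): 100% × 46% × 37% = 17.02% of Copperline Realty LP.
Direct interest in Copperline Realty LP: 7%.
Aggregating (R2): 5.0325% + 8.91% + 17.02% + 7% = 37.9625%.
37.9625% exceeds the 5% threshold by 32.9625 percentage points.

32.9625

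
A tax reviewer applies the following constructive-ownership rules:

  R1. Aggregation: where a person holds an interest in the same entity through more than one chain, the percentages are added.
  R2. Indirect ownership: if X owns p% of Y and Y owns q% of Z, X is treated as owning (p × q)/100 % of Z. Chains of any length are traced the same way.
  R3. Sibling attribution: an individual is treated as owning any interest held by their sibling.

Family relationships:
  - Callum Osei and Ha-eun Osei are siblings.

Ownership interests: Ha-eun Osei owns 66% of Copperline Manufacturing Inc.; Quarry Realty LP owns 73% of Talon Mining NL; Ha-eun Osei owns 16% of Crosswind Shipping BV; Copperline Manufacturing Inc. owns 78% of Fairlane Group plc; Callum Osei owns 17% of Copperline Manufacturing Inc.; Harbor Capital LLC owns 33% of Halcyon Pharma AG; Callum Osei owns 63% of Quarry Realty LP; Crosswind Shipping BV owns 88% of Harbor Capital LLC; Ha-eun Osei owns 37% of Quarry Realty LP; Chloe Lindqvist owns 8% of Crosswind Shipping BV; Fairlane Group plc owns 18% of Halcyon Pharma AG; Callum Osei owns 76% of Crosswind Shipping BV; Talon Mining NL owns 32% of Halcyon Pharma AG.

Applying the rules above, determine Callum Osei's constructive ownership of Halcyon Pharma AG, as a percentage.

By sibling attribution (R3), Callum Osei is treated as also owning Ha-eun Osei's interest in Copperline Manufacturing Inc, giving 17% + 66% = 83%.
By sibling attribution (R3), Callum Osei is treated as also owning Ha-eun Osei's interest in Crosswind Shipping BV, giving 76% + 16% = 92%.
By sibling attribution (R3), Callum Osei is treated as also owning Ha-eun Osei's interest in Quarry Realty LP, giving 63% + 37% = 100%.
Chain via Copperline Manufacturing Inc. → Fairlane Group plc (R2): 83% × 78% × 18% = 11.6532% of Halcyon Pharma AG.
Chain via Crosswind Shipping BV → Harbor Capital LLC (R2): 92% × 88% × 33% = 26.7168% of Halcyon Pharma AG.
Chain via Quarry Realty LP → Talon Mining NL (R2): 100% × 73% × 32% = 23.36% of Halcyon Pharma AG.
Aggregating (R1): 11.6532% + 26.7168% + 23.36% = 61.73%.

61.73%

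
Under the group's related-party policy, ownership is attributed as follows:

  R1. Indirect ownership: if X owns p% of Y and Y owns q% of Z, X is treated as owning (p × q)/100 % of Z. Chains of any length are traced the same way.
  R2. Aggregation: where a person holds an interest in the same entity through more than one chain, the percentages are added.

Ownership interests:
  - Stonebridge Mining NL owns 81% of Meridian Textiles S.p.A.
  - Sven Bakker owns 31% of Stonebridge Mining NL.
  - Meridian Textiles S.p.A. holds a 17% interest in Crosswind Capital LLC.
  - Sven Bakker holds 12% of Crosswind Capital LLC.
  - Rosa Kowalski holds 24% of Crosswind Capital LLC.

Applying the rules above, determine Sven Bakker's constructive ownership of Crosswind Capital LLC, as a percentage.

Chain via Stonebridge Mining NL → Meridian Textiles S.p.A. (R1): 31% × 81% × 17% = 4.2687% of Crosswind Capital LLC.
Direct interest in Crosswind Capital LLC: 12%.
Aggregating (R2): 4.2687% + 12% = 16.2687%.

16.2687%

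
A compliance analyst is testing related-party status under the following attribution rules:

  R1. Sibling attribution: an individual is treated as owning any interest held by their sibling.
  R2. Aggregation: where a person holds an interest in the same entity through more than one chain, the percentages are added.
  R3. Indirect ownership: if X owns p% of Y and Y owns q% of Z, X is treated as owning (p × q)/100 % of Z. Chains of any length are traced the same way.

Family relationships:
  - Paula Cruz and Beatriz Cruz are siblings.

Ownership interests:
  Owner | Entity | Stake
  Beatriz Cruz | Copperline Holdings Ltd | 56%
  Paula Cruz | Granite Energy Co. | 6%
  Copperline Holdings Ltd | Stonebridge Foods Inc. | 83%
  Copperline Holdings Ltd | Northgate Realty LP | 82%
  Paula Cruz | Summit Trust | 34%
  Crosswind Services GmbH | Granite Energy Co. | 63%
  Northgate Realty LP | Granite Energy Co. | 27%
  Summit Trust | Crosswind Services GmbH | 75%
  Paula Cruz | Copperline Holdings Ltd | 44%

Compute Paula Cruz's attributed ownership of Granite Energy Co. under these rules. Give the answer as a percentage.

By sibling attribution (R1), Paula Cruz is treated as also owning Beatriz Cruz's interest in Copperline Holdings Ltd, giving 44% + 56% = 100%.
Chain via Summit Trust → Crosswind Services GmbH (R3): 34% × 75% × 63% = 16.065% of Granite Energy Co.
Chain via Copperline Holdings Ltd → Northgate Realty LP (R3): 100% × 82% × 27% = 22.14% of Granite Energy Co.
Direct interest in Granite Energy Co: 6%.
Aggregating (R2): 16.065% + 22.14% + 6% = 44.205%.

44.205%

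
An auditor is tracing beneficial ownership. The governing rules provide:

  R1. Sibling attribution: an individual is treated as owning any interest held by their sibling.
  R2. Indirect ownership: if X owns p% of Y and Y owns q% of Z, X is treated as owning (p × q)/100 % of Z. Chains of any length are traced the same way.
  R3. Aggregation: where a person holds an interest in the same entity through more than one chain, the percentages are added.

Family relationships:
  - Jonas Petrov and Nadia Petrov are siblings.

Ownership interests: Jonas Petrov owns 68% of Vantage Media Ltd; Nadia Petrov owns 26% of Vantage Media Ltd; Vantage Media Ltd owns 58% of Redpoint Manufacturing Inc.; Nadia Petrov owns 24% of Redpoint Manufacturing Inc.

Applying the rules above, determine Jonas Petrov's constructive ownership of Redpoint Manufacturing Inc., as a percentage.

78.52%

By sibling attribution (R1), Jonas Petrov is treated as also owning Nadia Petrov's interest in Vantage Media Ltd, giving 68% + 26% = 94%.
By sibling attribution (R1), Jonas Petrov is treated as owning Nadia Petrov's 24% interest in Redpoint Manufacturing Inc.
Chain via Vantage Media Ltd (R2): 94% × 58% = 54.52% of Redpoint Manufacturing Inc.
Direct interest in Redpoint Manufacturing Inc: 24%.
Aggregating (R3): 54.52% + 24% = 78.52%.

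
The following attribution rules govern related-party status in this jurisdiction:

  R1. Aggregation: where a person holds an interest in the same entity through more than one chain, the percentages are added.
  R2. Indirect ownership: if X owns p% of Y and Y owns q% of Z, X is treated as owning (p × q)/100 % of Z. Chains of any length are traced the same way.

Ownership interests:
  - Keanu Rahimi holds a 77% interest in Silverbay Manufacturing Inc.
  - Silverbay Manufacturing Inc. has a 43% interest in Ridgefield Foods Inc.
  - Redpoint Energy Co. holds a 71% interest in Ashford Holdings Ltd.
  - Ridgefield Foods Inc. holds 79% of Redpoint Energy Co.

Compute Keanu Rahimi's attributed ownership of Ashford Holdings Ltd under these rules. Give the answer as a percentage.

Chain via Silverbay Manufacturing Inc. → Ridgefield Foods Inc. → Redpoint Energy Co. (R2): 77% × 43% × 79% × 71% = 18.571399% of Ashford Holdings Ltd.

18.571399%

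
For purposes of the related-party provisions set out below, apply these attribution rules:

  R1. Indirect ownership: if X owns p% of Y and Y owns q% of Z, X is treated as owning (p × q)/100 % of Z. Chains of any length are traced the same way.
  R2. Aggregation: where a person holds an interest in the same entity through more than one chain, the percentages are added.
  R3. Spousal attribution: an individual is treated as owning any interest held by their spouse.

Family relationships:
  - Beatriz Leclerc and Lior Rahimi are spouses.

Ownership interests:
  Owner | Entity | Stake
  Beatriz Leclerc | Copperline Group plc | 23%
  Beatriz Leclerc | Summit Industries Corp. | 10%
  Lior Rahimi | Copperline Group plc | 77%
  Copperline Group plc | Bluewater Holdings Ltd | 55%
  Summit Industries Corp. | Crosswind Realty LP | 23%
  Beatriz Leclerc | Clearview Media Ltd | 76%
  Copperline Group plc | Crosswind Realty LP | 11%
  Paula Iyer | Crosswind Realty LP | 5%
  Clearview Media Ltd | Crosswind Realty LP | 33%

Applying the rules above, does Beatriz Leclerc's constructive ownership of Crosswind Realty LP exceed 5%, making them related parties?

By spousal attribution (R3), Beatriz Leclerc is treated as also owning Lior Rahimi's interest in Copperline Group plc, giving 23% + 77% = 100%.
Chain via Summit Industries Corp. (R1): 10% × 23% = 2.3% of Crosswind Realty LP.
Chain via Copperline Group plc (R1): 100% × 11% = 11% of Crosswind Realty LP.
Chain via Clearview Media Ltd (R1): 76% × 33% = 25.08% of Crosswind Realty LP.
Aggregating (R2): 2.3% + 11% + 25.08% = 38.38%.
38.38% exceeds the 5% threshold, so Beatriz is a related party to Crosswind Realty LP.

Yes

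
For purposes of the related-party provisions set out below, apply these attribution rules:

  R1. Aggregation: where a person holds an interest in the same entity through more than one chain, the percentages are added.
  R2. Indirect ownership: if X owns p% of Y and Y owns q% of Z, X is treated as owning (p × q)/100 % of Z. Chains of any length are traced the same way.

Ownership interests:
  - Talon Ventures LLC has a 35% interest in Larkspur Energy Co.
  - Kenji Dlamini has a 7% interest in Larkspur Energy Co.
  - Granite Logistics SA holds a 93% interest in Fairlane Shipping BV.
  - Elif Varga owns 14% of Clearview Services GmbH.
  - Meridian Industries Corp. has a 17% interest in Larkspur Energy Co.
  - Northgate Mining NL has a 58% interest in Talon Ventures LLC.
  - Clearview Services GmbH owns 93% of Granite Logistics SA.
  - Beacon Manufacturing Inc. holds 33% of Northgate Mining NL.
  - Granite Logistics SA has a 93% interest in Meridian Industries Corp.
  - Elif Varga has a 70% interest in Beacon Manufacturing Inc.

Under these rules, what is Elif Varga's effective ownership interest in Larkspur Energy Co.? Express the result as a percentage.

Chain via Beacon Manufacturing Inc. → Northgate Mining NL → Talon Ventures LLC (R2): 70% × 33% × 58% × 35% = 4.6893% of Larkspur Energy Co.
Chain via Clearview Services GmbH → Granite Logistics SA → Meridian Industries Corp. (R2): 14% × 93% × 93% × 17% = 2.058462% of Larkspur Energy Co.
Aggregating (R1): 4.6893% + 2.058462% = 6.747762%.

6.747762%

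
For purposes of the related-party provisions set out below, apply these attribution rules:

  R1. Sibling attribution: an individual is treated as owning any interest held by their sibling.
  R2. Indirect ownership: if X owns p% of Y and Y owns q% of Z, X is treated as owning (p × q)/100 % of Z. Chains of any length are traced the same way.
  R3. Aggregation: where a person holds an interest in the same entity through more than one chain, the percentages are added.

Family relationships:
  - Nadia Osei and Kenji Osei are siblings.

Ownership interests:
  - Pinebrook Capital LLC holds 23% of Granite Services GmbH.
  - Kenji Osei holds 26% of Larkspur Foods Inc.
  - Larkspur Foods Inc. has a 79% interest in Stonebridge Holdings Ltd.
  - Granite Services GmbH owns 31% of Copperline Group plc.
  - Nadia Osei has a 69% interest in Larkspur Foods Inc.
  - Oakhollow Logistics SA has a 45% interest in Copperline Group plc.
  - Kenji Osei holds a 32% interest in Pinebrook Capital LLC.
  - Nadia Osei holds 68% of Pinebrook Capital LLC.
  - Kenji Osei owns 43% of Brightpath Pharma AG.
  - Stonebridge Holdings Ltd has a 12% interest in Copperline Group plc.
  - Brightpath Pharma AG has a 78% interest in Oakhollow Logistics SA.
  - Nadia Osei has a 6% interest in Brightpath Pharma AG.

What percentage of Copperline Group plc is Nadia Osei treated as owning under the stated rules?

33.335%

By sibling attribution (R1), Nadia Osei is treated as also owning Kenji Osei's interest in Larkspur Foods Inc, giving 69% + 26% = 95%.
By sibling attribution (R1), Nadia Osei is treated as also owning Kenji Osei's interest in Brightpath Pharma AG, giving 6% + 43% = 49%.
By sibling attribution (R1), Nadia Osei is treated as also owning Kenji Osei's interest in Pinebrook Capital LLC, giving 68% + 32% = 100%.
Chain via Larkspur Foods Inc. → Stonebridge Holdings Ltd (R2): 95% × 79% × 12% = 9.006% of Copperline Group plc.
Chain via Brightpath Pharma AG → Oakhollow Logistics SA (R2): 49% × 78% × 45% = 17.199% of Copperline Group plc.
Chain via Pinebrook Capital LLC → Granite Services GmbH (R2): 100% × 23% × 31% = 7.13% of Copperline Group plc.
Aggregating (R3): 9.006% + 17.199% + 7.13% = 33.335%.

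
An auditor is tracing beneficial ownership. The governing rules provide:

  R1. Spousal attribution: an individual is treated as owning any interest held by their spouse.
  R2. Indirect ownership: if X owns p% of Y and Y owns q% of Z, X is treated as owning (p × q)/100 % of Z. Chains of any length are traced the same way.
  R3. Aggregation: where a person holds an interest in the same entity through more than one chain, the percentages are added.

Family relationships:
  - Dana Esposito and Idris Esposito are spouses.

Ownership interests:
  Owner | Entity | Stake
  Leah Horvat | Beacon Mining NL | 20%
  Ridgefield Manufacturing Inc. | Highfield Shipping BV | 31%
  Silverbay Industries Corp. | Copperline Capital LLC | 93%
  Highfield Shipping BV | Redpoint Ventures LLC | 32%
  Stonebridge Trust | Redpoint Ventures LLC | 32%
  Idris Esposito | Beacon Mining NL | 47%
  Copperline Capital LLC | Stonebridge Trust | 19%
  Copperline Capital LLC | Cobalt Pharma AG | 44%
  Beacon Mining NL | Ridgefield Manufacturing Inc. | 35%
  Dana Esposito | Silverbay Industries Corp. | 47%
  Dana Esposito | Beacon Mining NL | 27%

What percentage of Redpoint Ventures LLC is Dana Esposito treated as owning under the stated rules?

By spousal attribution (R1), Dana Esposito is treated as also owning Idris Esposito's interest in Beacon Mining NL, giving 27% + 47% = 74%.
Chain via Beacon Mining NL → Ridgefield Manufacturing Inc. → Highfield Shipping BV (R2): 74% × 35% × 31% × 32% = 2.56928% of Redpoint Ventures LLC.
Chain via Silverbay Industries Corp. → Copperline Capital LLC → Stonebridge Trust (R2): 47% × 93% × 19% × 32% = 2.657568% of Redpoint Ventures LLC.
Aggregating (R3): 2.56928% + 2.657568% = 5.226848%.

5.226848%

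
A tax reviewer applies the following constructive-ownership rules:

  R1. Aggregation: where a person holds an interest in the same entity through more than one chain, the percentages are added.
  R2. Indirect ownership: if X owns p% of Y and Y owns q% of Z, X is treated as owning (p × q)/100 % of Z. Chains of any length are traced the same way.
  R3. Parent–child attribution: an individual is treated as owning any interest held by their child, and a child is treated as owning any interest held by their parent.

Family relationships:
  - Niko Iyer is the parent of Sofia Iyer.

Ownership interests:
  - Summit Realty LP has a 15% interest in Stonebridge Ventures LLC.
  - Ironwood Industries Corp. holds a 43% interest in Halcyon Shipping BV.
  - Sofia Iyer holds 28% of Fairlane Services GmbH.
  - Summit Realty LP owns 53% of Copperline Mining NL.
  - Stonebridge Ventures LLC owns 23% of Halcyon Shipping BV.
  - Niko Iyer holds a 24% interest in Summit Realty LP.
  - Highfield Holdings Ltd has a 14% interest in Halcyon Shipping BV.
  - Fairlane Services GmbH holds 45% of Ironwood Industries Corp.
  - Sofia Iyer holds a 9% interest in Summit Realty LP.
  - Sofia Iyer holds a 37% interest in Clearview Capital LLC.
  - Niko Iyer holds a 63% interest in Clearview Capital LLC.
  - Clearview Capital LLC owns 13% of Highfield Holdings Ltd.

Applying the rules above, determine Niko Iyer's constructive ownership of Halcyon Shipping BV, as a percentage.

8.3765%

By parent–child attribution (R3), Niko Iyer is treated as also owning Sofia Iyer's interest in Clearview Capital LLC, giving 63% + 37% = 100%.
By parent–child attribution (R3), Niko Iyer is treated as also owning Sofia Iyer's interest in Summit Realty LP, giving 24% + 9% = 33%.
By parent–child attribution (R3), Niko Iyer is treated as owning Sofia Iyer's 28% interest in Fairlane Services GmbH.
Chain via Clearview Capital LLC → Highfield Holdings Ltd (R2): 100% × 13% × 14% = 1.82% of Halcyon Shipping BV.
Chain via Summit Realty LP → Stonebridge Ventures LLC (R2): 33% × 15% × 23% = 1.1385% of Halcyon Shipping BV.
Chain via Fairlane Services GmbH → Ironwood Industries Corp. (R2): 28% × 45% × 43% = 5.418% of Halcyon Shipping BV.
Aggregating (R1): 1.82% + 1.1385% + 5.418% = 8.3765%.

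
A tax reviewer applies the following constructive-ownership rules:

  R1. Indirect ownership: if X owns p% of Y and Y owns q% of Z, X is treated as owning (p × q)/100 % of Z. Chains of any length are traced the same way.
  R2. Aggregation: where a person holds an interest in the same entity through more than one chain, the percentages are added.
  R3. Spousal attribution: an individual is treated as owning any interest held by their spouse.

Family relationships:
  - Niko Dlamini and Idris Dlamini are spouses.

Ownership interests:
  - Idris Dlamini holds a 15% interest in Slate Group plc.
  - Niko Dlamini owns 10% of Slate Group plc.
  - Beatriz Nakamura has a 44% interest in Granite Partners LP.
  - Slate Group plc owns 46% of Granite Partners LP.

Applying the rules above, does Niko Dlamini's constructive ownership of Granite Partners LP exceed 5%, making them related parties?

By spousal attribution (R3), Niko Dlamini is treated as also owning Idris Dlamini's interest in Slate Group plc, giving 10% + 15% = 25%.
Chain via Slate Group plc (R1): 25% × 46% = 11.5% of Granite Partners LP.
11.5% exceeds the 5% threshold, so Niko is a related party to Granite Partners LP.

Yes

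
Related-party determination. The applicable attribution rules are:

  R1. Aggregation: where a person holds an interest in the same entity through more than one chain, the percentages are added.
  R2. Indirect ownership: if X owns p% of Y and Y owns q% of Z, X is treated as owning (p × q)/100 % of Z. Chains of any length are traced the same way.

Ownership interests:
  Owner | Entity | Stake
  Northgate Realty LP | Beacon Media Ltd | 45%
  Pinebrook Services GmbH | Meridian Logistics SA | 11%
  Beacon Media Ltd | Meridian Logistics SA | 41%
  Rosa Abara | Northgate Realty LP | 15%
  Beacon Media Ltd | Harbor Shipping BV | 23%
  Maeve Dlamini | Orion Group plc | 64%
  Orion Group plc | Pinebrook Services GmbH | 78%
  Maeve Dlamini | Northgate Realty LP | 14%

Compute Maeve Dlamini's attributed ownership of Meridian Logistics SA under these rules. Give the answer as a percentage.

8.0742%

Chain via Orion Group plc → Pinebrook Services GmbH (R2): 64% × 78% × 11% = 5.4912% of Meridian Logistics SA.
Chain via Northgate Realty LP → Beacon Media Ltd (R2): 14% × 45% × 41% = 2.583% of Meridian Logistics SA.
Aggregating (R1): 5.4912% + 2.583% = 8.0742%.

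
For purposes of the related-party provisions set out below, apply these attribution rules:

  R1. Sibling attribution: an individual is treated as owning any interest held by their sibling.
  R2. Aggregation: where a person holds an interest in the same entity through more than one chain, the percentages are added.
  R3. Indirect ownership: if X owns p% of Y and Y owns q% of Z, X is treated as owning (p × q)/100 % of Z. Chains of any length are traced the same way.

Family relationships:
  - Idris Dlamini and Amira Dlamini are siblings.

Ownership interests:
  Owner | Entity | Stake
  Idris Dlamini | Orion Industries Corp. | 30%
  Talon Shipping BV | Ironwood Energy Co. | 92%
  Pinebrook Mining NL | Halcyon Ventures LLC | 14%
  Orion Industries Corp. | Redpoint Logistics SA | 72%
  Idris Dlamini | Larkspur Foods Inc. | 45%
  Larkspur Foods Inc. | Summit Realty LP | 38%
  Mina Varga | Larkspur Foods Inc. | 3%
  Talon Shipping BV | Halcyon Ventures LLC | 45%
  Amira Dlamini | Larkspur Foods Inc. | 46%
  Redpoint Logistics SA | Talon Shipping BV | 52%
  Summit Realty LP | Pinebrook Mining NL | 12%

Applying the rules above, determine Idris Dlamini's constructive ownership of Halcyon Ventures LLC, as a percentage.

5.635344%

By sibling attribution (R1), Idris Dlamini is treated as also owning Amira Dlamini's interest in Larkspur Foods Inc, giving 45% + 46% = 91%.
Chain via Orion Industries Corp. → Redpoint Logistics SA → Talon Shipping BV (R3): 30% × 72% × 52% × 45% = 5.0544% of Halcyon Ventures LLC.
Chain via Larkspur Foods Inc. → Summit Realty LP → Pinebrook Mining NL (R3): 91% × 38% × 12% × 14% = 0.580944% of Halcyon Ventures LLC.
Aggregating (R2): 5.0544% + 0.580944% = 5.635344%.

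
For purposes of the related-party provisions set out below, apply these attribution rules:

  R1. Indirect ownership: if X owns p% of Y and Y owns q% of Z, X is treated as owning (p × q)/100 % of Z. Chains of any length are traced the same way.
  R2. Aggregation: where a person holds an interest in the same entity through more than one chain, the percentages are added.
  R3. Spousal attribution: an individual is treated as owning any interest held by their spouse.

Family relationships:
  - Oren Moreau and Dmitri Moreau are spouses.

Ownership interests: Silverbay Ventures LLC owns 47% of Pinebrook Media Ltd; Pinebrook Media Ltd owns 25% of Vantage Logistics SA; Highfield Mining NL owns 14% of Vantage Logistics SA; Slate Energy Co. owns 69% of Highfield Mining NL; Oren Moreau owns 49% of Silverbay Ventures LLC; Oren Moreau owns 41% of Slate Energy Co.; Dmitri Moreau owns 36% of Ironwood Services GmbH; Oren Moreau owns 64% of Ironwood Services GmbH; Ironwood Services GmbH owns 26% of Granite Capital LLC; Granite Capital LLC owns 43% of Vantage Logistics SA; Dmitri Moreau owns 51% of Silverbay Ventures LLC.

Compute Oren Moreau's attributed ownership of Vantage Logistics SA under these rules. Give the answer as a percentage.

26.8906%

By spousal attribution (R3), Oren Moreau is treated as also owning Dmitri Moreau's interest in Silverbay Ventures LLC, giving 49% + 51% = 100%.
By spousal attribution (R3), Oren Moreau is treated as also owning Dmitri Moreau's interest in Ironwood Services GmbH, giving 64% + 36% = 100%.
Chain via Slate Energy Co. → Highfield Mining NL (R1): 41% × 69% × 14% = 3.9606% of Vantage Logistics SA.
Chain via Silverbay Ventures LLC → Pinebrook Media Ltd (R1): 100% × 47% × 25% = 11.75% of Vantage Logistics SA.
Chain via Ironwood Services GmbH → Granite Capital LLC (R1): 100% × 26% × 43% = 11.18% of Vantage Logistics SA.
Aggregating (R2): 3.9606% + 11.75% + 11.18% = 26.8906%.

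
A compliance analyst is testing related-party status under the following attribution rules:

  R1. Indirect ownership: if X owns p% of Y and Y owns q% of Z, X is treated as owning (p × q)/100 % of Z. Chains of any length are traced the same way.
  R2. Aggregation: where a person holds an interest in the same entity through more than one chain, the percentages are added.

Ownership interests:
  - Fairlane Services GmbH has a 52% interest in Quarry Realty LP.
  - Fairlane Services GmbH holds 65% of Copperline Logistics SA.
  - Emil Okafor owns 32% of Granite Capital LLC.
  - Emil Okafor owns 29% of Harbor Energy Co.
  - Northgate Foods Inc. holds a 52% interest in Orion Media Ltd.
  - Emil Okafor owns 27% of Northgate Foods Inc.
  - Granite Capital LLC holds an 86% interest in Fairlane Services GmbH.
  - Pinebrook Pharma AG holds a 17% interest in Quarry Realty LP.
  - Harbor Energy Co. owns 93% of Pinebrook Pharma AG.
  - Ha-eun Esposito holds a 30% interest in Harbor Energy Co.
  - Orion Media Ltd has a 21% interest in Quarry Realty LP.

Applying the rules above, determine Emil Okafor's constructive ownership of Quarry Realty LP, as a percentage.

21.8437%

Chain via Harbor Energy Co. → Pinebrook Pharma AG (R1): 29% × 93% × 17% = 4.5849% of Quarry Realty LP.
Chain via Northgate Foods Inc. → Orion Media Ltd (R1): 27% × 52% × 21% = 2.9484% of Quarry Realty LP.
Chain via Granite Capital LLC → Fairlane Services GmbH (R1): 32% × 86% × 52% = 14.3104% of Quarry Realty LP.
Aggregating (R2): 4.5849% + 2.9484% + 14.3104% = 21.8437%.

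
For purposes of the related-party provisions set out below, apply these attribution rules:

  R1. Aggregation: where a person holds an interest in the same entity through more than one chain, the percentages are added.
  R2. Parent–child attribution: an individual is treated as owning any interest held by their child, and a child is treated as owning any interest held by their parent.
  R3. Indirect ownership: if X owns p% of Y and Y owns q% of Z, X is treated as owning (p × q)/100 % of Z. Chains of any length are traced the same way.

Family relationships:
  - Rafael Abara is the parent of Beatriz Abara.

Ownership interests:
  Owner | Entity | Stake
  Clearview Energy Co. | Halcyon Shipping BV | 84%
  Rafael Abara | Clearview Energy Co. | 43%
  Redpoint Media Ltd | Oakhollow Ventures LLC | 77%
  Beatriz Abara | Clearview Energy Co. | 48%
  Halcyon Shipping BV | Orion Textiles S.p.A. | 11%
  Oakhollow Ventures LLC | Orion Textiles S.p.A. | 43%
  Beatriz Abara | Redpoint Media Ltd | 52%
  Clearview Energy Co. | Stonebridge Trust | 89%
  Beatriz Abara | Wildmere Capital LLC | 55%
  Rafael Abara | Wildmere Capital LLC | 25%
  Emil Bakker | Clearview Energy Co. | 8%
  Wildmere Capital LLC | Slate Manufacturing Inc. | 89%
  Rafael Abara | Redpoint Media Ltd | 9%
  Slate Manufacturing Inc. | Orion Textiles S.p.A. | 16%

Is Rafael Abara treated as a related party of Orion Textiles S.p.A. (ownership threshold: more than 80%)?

By parent–child attribution (R2), Rafael Abara is treated as also owning Beatriz Abara's interest in Wildmere Capital LLC, giving 25% + 55% = 80%.
By parent–child attribution (R2), Rafael Abara is treated as also owning Beatriz Abara's interest in Redpoint Media Ltd, giving 9% + 52% = 61%.
By parent–child attribution (R2), Rafael Abara is treated as also owning Beatriz Abara's interest in Clearview Energy Co, giving 43% + 48% = 91%.
Chain via Wildmere Capital LLC → Slate Manufacturing Inc. (R3): 80% × 89% × 16% = 11.392% of Orion Textiles S.p.A.
Chain via Redpoint Media Ltd → Oakhollow Ventures LLC (R3): 61% × 77% × 43% = 20.1971% of Orion Textiles S.p.A.
Chain via Clearview Energy Co. → Halcyon Shipping BV (R3): 91% × 84% × 11% = 8.4084% of Orion Textiles S.p.A.
Aggregating (R1): 11.392% + 20.1971% + 8.4084% = 39.9975%.
39.9975% does not exceed the 80% threshold, so Rafael is not a related party to Orion Textiles S.p.A.

No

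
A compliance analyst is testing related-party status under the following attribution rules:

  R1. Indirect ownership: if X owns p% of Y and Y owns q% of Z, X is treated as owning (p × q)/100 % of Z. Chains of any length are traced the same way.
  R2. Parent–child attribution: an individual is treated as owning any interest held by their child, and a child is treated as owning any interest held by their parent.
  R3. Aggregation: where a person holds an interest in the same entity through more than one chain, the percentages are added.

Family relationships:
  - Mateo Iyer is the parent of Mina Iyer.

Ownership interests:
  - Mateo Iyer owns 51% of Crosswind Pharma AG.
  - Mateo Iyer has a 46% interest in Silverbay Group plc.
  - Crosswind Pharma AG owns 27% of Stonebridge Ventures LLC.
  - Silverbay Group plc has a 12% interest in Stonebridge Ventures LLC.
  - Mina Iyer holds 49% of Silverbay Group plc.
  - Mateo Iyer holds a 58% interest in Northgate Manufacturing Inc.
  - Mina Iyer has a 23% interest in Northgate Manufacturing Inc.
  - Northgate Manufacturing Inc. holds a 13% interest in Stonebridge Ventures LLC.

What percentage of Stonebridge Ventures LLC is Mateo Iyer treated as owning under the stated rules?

35.7%

By parent–child attribution (R2), Mateo Iyer is treated as also owning Mina Iyer's interest in Silverbay Group plc, giving 46% + 49% = 95%.
By parent–child attribution (R2), Mateo Iyer is treated as also owning Mina Iyer's interest in Northgate Manufacturing Inc, giving 58% + 23% = 81%.
Chain via Crosswind Pharma AG (R1): 51% × 27% = 13.77% of Stonebridge Ventures LLC.
Chain via Silverbay Group plc (R1): 95% × 12% = 11.4% of Stonebridge Ventures LLC.
Chain via Northgate Manufacturing Inc. (R1): 81% × 13% = 10.53% of Stonebridge Ventures LLC.
Aggregating (R3): 13.77% + 11.4% + 10.53% = 35.7%.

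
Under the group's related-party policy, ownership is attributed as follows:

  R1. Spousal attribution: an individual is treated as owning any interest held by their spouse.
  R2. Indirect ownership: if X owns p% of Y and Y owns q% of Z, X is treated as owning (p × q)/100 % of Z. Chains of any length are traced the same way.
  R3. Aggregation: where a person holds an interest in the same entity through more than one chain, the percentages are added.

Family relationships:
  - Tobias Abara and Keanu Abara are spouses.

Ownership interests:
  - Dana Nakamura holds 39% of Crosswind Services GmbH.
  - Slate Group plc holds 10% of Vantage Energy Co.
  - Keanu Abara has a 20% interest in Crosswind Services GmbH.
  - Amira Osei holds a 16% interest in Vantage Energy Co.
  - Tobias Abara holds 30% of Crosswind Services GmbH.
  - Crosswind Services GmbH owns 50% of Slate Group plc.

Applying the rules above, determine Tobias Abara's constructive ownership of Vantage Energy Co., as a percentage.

2.5%

By spousal attribution (R1), Tobias Abara is treated as also owning Keanu Abara's interest in Crosswind Services GmbH, giving 30% + 20% = 50%.
Chain via Crosswind Services GmbH → Slate Group plc (R2): 50% × 50% × 10% = 2.5% of Vantage Energy Co.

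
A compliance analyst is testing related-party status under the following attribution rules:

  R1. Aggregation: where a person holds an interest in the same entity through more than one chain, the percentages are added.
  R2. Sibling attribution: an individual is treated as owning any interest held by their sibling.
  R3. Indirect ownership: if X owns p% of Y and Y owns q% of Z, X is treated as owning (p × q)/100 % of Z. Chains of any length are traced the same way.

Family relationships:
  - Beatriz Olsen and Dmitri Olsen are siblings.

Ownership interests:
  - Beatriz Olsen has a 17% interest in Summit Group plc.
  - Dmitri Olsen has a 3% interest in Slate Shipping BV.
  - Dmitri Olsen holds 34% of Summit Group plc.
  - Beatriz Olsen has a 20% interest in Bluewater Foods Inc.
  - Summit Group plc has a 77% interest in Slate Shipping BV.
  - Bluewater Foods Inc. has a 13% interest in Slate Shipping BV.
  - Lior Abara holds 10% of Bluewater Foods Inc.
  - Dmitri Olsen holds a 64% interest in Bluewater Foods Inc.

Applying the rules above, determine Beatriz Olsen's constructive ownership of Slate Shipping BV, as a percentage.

By sibling attribution (R2), Beatriz Olsen is treated as also owning Dmitri Olsen's interest in Summit Group plc, giving 17% + 34% = 51%.
By sibling attribution (R2), Beatriz Olsen is treated as also owning Dmitri Olsen's interest in Bluewater Foods Inc, giving 20% + 64% = 84%.
By sibling attribution (R2), Beatriz Olsen is treated as owning Dmitri Olsen's 3% interest in Slate Shipping BV.
Chain via Summit Group plc (R3): 51% × 77% = 39.27% of Slate Shipping BV.
Chain via Bluewater Foods Inc. (R3): 84% × 13% = 10.92% of Slate Shipping BV.
Direct interest in Slate Shipping BV: 3%.
Aggregating (R1): 39.27% + 10.92% + 3% = 53.19%.

53.19%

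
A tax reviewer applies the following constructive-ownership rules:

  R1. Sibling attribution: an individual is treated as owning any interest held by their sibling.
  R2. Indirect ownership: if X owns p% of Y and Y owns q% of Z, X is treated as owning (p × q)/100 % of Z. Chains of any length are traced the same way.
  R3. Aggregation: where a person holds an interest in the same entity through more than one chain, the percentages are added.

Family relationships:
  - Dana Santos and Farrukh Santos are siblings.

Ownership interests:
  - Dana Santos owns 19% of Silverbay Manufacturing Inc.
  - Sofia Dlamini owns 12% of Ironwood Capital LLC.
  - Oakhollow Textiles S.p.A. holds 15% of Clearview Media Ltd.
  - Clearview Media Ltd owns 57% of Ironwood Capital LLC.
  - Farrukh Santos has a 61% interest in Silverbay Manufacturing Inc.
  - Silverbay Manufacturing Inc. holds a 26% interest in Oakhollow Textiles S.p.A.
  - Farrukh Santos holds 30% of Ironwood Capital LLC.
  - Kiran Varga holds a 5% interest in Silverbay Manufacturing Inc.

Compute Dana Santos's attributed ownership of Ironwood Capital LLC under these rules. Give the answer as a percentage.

31.7784%

By sibling attribution (R1), Dana Santos is treated as also owning Farrukh Santos's interest in Silverbay Manufacturing Inc, giving 19% + 61% = 80%.
By sibling attribution (R1), Dana Santos is treated as owning Farrukh Santos's 30% interest in Ironwood Capital LLC.
Chain via Silverbay Manufacturing Inc. → Oakhollow Textiles S.p.A. → Clearview Media Ltd (R2): 80% × 26% × 15% × 57% = 1.7784% of Ironwood Capital LLC.
Direct interest in Ironwood Capital LLC: 30%.
Aggregating (R3): 1.7784% + 30% = 31.7784%.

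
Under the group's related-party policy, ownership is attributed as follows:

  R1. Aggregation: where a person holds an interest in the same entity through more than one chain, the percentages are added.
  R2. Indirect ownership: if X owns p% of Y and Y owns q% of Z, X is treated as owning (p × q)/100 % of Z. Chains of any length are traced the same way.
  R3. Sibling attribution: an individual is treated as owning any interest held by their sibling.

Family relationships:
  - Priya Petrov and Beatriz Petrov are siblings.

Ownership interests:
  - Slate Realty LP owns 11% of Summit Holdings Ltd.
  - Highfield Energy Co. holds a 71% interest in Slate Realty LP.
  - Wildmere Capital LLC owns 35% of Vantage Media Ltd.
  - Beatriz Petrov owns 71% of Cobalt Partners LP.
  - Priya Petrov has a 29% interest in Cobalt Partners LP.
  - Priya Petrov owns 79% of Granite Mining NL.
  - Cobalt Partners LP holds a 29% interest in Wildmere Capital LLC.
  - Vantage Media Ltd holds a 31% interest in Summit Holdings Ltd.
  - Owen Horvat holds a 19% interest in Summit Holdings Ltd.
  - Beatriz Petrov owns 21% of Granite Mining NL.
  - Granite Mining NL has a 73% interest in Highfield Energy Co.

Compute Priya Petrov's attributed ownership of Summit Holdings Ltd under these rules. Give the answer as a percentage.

By sibling attribution (R3), Priya Petrov is treated as also owning Beatriz Petrov's interest in Cobalt Partners LP, giving 29% + 71% = 100%.
By sibling attribution (R3), Priya Petrov is treated as also owning Beatriz Petrov's interest in Granite Mining NL, giving 79% + 21% = 100%.
Chain via Cobalt Partners LP → Wildmere Capital LLC → Vantage Media Ltd (R2): 100% × 29% × 35% × 31% = 3.1465% of Summit Holdings Ltd.
Chain via Granite Mining NL → Highfield Energy Co. → Slate Realty LP (R2): 100% × 73% × 71% × 11% = 5.7013% of Summit Holdings Ltd.
Aggregating (R1): 3.1465% + 5.7013% = 8.8478%.

8.8478%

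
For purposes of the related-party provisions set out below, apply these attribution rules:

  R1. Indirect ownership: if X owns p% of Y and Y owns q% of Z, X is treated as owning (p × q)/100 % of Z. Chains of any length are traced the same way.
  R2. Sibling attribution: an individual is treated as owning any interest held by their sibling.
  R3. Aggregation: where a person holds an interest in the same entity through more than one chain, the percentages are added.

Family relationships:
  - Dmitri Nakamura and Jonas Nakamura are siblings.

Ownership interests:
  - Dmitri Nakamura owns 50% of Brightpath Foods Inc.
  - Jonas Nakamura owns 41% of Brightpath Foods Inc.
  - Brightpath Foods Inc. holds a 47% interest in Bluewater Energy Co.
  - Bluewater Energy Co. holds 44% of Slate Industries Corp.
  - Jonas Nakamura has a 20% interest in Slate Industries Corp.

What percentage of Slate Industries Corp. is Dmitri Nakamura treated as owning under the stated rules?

38.8188%

By sibling attribution (R2), Dmitri Nakamura is treated as also owning Jonas Nakamura's interest in Brightpath Foods Inc, giving 50% + 41% = 91%.
By sibling attribution (R2), Dmitri Nakamura is treated as owning Jonas Nakamura's 20% interest in Slate Industries Corp.
Chain via Brightpath Foods Inc. → Bluewater Energy Co. (R1): 91% × 47% × 44% = 18.8188% of Slate Industries Corp.
Direct interest in Slate Industries Corp: 20%.
Aggregating (R3): 18.8188% + 20% = 38.8188%.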